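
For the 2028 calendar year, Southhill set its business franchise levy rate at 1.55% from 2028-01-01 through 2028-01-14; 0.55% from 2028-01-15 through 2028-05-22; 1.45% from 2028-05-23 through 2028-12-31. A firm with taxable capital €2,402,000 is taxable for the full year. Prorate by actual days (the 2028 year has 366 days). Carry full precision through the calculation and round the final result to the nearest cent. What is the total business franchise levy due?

€27,301.42

2028-01-01 to 2028-01-14: 14 days at 1.55% → €2,402,000 × 1.55% × 14/366 = €1,424.1366
2028-01-15 to 2028-05-22: 129 days at 0.55% → €2,402,000 × 0.55% × 129/366 = €4,656.3361
2028-05-23 to 2028-12-31: 223 days at 1.45% → €2,402,000 × 1.45% × 223/366 = €21,220.9481
Total = €27,301.4208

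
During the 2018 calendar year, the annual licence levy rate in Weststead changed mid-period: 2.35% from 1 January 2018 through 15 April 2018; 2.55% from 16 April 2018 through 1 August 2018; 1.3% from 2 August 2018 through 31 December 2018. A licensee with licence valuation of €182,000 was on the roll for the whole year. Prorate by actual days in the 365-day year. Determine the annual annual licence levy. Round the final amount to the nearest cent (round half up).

€3,588.89

1 January – 15 April 2018: 105 days at 2.35% → €182,000 × 2.35% × 105/365 = €1,230.3699
16 April – 1 August 2018: 108 days at 2.55% → €182,000 × 2.55% × 108/365 = €1,373.2274
2 August – 31 December 2018: 152 days at 1.3% → €182,000 × 1.3% × 152/365 = €985.2932
Total = €3,588.8904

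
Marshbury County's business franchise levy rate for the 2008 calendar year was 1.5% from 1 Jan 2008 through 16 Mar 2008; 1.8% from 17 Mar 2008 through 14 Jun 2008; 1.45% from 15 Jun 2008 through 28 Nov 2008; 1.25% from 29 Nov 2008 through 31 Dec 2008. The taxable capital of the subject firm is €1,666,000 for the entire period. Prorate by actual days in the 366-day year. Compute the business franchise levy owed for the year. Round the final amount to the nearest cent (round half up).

€25,463.40

1 Jan – 16 Mar 2008: 76 days at 1.5% → €1,666,000 × 1.5% × 76/366 = €5,189.1803
17 Mar – 14 Jun 2008: 90 days at 1.8% → €1,666,000 × 1.8% × 90/366 = €7,374.0984
15 Jun – 28 Nov 2008: 167 days at 1.45% → €1,666,000 × 1.45% × 167/366 = €11,022.4563
29 Nov – 31 Dec 2008: 33 days at 1.25% → €1,666,000 × 1.25% × 33/366 = €1,877.6639
Total = €25,463.3989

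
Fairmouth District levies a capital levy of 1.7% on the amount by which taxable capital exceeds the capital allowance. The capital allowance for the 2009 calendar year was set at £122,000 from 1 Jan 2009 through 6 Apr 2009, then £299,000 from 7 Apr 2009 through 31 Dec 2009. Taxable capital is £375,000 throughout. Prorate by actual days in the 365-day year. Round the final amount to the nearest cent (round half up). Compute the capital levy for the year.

£2,083.41

1 Jan – 6 Apr 2009: 96 days, exemption £122,000 → (£375,000 − £122,000) × 1.7% × 96/365 = £1,131.2219
7 Apr – 31 Dec 2009: 269 days, exemption £299,000 → (£375,000 − £299,000) × 1.7% × 269/365 = £952.1863
Total = £2,083.4082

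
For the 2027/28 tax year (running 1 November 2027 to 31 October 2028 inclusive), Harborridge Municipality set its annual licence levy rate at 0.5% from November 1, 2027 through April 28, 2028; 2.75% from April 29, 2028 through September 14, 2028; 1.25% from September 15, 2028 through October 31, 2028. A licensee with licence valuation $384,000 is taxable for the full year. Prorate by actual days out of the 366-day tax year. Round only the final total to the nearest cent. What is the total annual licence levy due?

$5,571.15

November 1, 2027 – April 28, 2028: 180 days at 0.5% → $384,000 × 0.5% × 180/366 = $944.2623
April 29 – September 14, 2028: 139 days at 2.75% → $384,000 × 2.75% × 139/366 = $4,010.4918
September 15 – October 31, 2028: 47 days at 1.25% → $384,000 × 1.25% × 47/366 = $616.3934
Total = $5,571.1475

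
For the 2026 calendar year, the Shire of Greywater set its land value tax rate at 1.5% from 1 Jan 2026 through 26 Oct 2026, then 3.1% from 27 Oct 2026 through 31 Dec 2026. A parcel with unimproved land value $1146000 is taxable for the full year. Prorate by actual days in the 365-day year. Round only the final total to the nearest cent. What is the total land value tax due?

1 Jan – 26 Oct 2026: 299 days at 1.5% → $1146000 × 1.5% × 299/365 = $14081.6712
27 Oct – 31 Dec 2026: 66 days at 3.1% → $1146000 × 3.1% × 66/365 = $6423.8795
Total = $20505.5507

$20505.55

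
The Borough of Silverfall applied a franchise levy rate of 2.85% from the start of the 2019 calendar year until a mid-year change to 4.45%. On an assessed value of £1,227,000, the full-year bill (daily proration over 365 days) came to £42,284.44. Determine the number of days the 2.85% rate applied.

Let d = days at the first rate; then 365 − d days at the second rate.
£1,227,000 × [2.85%·d + 4.45%·(365−d)] / 365 = £42,284.44
Solving gives d = 229, so the new rate took effect on 18 August 2019.

229 days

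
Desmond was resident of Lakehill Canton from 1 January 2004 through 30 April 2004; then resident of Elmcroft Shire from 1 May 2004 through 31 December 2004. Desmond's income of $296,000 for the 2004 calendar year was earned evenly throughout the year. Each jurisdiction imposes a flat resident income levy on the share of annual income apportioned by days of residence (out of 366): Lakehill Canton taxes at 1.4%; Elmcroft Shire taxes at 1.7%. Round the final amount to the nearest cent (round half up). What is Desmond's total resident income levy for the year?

$4,738.43

Lakehill Canton, 1 January – 30 April 2004: 121 days → $296,000 × 1.4% × 121/366 = $1,370.0109
Elmcroft Shire, 1 May – 31 December 2004: 245 days → $296,000 × 1.7% × 245/366 = $3,368.4153
Total = $4,738.4262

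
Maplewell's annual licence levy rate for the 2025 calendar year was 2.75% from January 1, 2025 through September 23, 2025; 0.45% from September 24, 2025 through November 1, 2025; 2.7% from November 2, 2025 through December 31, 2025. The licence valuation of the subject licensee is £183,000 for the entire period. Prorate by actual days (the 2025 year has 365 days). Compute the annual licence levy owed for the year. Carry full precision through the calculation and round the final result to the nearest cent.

January 1 – September 23, 2025: 266 days at 2.75% → £183,000 × 2.75% × 266/365 = £3,667.5205
September 24 – November 1, 2025: 39 days at 0.45% → £183,000 × 0.45% × 39/365 = £87.9904
November 2 – December 31, 2025: 60 days at 2.7% → £183,000 × 2.7% × 60/365 = £812.2192
Total = £4,567.7301

£4,567.73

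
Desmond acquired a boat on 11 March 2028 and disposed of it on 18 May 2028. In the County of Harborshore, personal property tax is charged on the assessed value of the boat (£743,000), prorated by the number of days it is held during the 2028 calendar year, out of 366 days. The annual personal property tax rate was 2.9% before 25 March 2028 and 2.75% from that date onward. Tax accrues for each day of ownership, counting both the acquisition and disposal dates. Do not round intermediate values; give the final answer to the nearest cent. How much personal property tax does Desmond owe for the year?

11 March – 24 March 2028: 14 days at 2.9% → £743,000 × 2.9% × 14/366 = £824.2022
25 March – 18 May 2028: 55 days at 2.75% → £743,000 × 2.75% × 55/366 = £3,070.4577
Total = £3,894.6598

£3,894.66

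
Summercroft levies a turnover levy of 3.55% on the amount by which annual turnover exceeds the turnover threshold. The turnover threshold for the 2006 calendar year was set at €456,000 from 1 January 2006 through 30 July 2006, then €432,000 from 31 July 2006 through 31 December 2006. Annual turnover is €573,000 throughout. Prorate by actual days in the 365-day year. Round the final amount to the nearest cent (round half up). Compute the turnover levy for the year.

1 January – 30 July 2006: 211 days, exemption €456,000 → (€573,000 − €456,000) × 3.55% × 211/365 = €2,401.0644
31 July – 31 December 2006: 154 days, exemption €432,000 → (€573,000 − €432,000) × 3.55% × 154/365 = €2,111.9096
Total = €4,512.9740

€4,512.97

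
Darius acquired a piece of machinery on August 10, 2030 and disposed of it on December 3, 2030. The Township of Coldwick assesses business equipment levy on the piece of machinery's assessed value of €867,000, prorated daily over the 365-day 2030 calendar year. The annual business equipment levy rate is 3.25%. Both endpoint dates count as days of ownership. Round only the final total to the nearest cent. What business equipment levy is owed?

€8,955.04

Days held (August 10 – December 3, 2030): 116 out of 365
Tax = €867,000 × 3.25% × 116/365 = €8,955.0411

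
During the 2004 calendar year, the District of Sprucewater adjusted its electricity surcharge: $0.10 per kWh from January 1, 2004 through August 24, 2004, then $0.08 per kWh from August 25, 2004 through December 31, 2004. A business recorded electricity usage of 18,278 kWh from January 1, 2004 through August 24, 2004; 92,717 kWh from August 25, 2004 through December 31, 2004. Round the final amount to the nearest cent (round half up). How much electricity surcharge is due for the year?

$9,245.16

January 1 – August 24, 2004: 18,278 kWh at $0.10/kWh → $1,827.80
August 25 – December 31, 2004: 92,717 kWh at $0.08/kWh → $7,417.36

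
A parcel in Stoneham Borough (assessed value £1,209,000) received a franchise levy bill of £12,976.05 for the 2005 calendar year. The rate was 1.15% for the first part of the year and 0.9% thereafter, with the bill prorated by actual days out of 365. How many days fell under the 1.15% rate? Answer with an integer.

Let d = days at the first rate; then 365 − d days at the second rate.
£1,209,000 × [1.15%·d + 0.9%·(365−d)] / 365 = £12,976.05
Solving gives d = 253, so the new rate took effect on 11 Sep 2005.

253 days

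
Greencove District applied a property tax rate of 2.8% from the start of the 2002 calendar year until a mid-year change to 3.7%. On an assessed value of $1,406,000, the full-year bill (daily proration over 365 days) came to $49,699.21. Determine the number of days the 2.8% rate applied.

Let d = days at the first rate; then 365 − d days at the second rate.
$1,406,000 × [2.8%·d + 3.7%·(365−d)] / 365 = $49,699.21
Solving gives d = 67, so the new rate took effect on March 9, 2002.

67 days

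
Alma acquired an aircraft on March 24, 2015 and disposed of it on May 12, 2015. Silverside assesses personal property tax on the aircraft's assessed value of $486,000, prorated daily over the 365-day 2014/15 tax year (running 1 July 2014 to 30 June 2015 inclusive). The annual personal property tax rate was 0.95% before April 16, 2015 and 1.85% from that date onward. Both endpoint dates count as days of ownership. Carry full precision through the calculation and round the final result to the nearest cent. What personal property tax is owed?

March 24 – April 15, 2015: 23 days at 0.95% → $486,000 × 0.95% × 23/365 = $290.9342
April 16 – May 12, 2015: 27 days at 1.85% → $486,000 × 1.85% × 27/365 = $665.0877
Total = $956.0219

$956.02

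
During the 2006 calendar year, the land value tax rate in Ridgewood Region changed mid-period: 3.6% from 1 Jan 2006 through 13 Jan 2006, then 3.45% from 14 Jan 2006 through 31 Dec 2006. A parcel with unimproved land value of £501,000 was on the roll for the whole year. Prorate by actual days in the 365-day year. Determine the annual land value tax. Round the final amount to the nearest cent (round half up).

1 Jan – 13 Jan 2006: 13 days at 3.6% → £501,000 × 3.6% × 13/365 = £642.3781
14 Jan – 31 Dec 2006: 352 days at 3.45% → £501,000 × 3.45% × 352/365 = £16,668.8877
Total = £17,311.2658

£17,311.27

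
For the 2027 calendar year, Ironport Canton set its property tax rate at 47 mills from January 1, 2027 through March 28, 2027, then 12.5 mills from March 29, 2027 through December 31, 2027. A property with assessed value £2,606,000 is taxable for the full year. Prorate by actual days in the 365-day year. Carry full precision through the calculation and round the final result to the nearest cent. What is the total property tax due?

£54,004.89

January 1 – March 28, 2027: 87 days at 47 mills → £2,606,000 × 4.7% × 87/365 = £29,194.3397
March 29 – December 31, 2027: 278 days at 12.5 mills → £2,606,000 × 1.25% × 278/365 = £24,810.5479
Total = £54,004.8877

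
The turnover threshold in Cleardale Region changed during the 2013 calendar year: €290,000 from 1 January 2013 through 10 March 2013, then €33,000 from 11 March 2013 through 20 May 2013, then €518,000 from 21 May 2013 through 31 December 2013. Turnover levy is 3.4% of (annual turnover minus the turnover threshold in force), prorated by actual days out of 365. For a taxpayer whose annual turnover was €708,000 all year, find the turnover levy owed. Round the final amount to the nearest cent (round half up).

€11,133.09

1 January – 10 March 2013: 69 days, exemption €290,000 → (€708,000 − €290,000) × 3.4% × 69/365 = €2,686.6521
11 March – 20 May 2013: 71 days, exemption €33,000 → (€708,000 − €33,000) × 3.4% × 71/365 = €4,464.2466
21 May – 31 December 2013: 225 days, exemption €518,000 → (€708,000 − €518,000) × 3.4% × 225/365 = €3,982.1918
Total = €11,133.0904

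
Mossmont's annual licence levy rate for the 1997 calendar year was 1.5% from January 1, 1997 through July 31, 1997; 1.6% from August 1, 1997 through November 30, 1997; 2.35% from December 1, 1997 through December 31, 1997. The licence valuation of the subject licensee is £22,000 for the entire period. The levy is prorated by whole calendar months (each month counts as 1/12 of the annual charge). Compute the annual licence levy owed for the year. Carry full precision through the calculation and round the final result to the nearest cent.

January 1 – July 31, 1997: 7 months at 1.5% → £22,000 × 1.5% × 7/12 = £192.5000
August 1 – November 30, 1997: 4 months at 1.6% → £22,000 × 1.6% × 4/12 = £117.3333
December 1 – December 31, 1997: 1 month at 2.35% → £22,000 × 2.35% × 1/12 = £43.0833
Total = £352.9167

£352.92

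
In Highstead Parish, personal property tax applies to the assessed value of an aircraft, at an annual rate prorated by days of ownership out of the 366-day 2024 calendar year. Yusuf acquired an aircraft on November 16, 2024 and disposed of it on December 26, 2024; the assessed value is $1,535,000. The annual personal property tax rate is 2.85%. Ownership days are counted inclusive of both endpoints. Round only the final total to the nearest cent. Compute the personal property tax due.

$4,900.68

Days held (November 16 – December 26, 2024): 41 out of 366
Tax = $1,535,000 × 2.85% × 41/366 = $4,900.6762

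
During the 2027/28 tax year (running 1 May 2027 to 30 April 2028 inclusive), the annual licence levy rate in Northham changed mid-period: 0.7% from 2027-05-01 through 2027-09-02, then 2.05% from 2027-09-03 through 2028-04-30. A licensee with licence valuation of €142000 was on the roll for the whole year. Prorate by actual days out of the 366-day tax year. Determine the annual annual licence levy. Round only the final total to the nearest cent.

€2256.29

2027-05-01 to 2027-09-02: 125 days at 0.7% → €142000 × 0.7% × 125/366 = €339.4809
2027-09-03 to 2028-04-30: 241 days at 2.05% → €142000 × 2.05% × 241/366 = €1916.8060
Total = €2256.2869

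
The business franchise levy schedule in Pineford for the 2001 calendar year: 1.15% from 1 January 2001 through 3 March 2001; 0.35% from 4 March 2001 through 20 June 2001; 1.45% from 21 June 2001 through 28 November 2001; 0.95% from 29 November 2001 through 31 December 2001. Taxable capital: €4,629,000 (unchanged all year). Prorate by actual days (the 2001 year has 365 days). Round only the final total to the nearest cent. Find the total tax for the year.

€47,463.10

1 January – 3 March 2001: 62 days at 1.15% → €4,629,000 × 1.15% × 62/365 = €9,042.4027
4 March – 20 June 2001: 109 days at 0.35% → €4,629,000 × 0.35% × 109/365 = €4,838.2562
21 June – 28 November 2001: 161 days at 1.45% → €4,629,000 × 1.45% × 161/365 = €29,606.5767
29 November – 31 December 2001: 33 days at 0.95% → €4,629,000 × 0.95% × 33/365 = €3,975.8671
Total = €47,463.1027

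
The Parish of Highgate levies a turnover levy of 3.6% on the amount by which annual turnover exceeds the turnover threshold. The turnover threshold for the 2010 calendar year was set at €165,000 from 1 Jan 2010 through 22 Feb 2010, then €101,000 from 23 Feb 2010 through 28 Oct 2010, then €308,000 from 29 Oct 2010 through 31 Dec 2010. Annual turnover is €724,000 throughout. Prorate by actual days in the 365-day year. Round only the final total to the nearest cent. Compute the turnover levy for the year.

€20,786.79

1 Jan – 22 Feb 2010: 53 days, exemption €165,000 → (€724,000 − €165,000) × 3.6% × 53/365 = €2,922.1151
23 Feb – 28 Oct 2010: 248 days, exemption €101,000 → (€724,000 − €101,000) × 3.6% × 248/365 = €15,238.7507
29 Oct – 31 Dec 2010: 64 days, exemption €308,000 → (€724,000 − €308,000) × 3.6% × 64/365 = €2,625.9288
Total = €20,786.7945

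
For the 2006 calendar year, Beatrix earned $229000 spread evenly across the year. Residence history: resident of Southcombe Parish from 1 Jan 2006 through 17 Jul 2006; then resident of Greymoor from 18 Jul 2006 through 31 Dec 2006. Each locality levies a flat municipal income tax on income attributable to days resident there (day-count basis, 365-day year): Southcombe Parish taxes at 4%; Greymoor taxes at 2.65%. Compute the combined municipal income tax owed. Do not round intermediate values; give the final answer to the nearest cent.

$7745.53

Southcombe Parish, 1 Jan – 17 Jul 2006: 198 days → $229000 × 4% × 198/365 = $4968.9863
Greymoor, 18 Jul – 31 Dec 2006: 167 days → $229000 × 2.65% × 167/365 = $2776.5466
Total = $7745.5329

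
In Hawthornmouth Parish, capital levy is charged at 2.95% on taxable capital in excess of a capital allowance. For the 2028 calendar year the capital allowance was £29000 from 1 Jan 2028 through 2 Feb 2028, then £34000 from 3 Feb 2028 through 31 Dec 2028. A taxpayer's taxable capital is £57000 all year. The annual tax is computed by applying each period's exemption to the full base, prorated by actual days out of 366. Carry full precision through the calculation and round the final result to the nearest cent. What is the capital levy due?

1 Jan – 2 Feb 2028: 33 days, exemption £29000 → (£57000 − £29000) × 2.95% × 33/366 = £74.4754
3 Feb – 31 Dec 2028: 333 days, exemption £34000 → (£57000 − £34000) × 2.95% × 333/366 = £617.3238
Total = £691.7992

£691.80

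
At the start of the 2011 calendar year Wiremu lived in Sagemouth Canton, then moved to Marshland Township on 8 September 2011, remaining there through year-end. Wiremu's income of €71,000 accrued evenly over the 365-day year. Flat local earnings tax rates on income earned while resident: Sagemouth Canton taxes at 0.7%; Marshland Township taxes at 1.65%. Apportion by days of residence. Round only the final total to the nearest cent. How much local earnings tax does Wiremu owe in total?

€709.51

Sagemouth Canton, 1 January – 7 September 2011: 250 days → €71,000 × 0.7% × 250/365 = €340.4110
Marshland Township, 8 September – 31 December 2011: 115 days → €71,000 × 1.65% × 115/365 = €369.1027
Total = €709.5137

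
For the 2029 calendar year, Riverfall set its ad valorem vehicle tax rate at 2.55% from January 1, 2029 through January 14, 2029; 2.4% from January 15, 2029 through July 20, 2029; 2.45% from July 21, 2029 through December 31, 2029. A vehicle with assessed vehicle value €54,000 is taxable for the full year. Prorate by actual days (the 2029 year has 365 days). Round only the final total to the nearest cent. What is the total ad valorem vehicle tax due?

January 1 – January 14, 2029: 14 days at 2.55% → €54,000 × 2.55% × 14/365 = €52.8164
January 15 – July 20, 2029: 187 days at 2.4% → €54,000 × 2.4% × 187/365 = €663.9781
July 21 – December 31, 2029: 164 days at 2.45% → €54,000 × 2.45% × 164/365 = €594.4438
Total = €1,311.2384

€1,311.24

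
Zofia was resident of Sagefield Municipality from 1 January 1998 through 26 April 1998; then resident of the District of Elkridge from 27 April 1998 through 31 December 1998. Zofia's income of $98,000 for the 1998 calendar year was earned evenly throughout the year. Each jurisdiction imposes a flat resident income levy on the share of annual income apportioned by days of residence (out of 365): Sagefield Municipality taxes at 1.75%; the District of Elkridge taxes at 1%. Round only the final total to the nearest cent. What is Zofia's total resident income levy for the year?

$1,213.59

Sagefield Municipality, 1 January – 26 April 1998: 116 days → $98,000 × 1.75% × 116/365 = $545.0411
The District of Elkridge, 27 April – 31 December 1998: 249 days → $98,000 × 1% × 249/365 = $668.5479
Total = $1,213.5890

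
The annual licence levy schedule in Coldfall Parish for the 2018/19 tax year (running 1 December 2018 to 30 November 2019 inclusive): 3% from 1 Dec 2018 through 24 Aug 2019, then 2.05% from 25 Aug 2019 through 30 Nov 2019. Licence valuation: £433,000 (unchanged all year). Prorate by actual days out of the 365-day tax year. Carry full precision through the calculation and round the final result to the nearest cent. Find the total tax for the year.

£11,885.55

1 Dec 2018 – 24 Aug 2019: 267 days at 3% → £433,000 × 3% × 267/365 = £9,502.2740
25 Aug – 30 Nov 2019: 98 days at 2.05% → £433,000 × 2.05% × 98/365 = £2,383.2795
Total = £11,885.5534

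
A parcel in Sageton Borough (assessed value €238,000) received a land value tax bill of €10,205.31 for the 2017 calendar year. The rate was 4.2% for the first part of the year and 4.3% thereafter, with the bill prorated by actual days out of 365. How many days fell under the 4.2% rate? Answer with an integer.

44 days

Let d = days at the first rate; then 365 − d days at the second rate.
€238,000 × [4.2%·d + 4.3%·(365−d)] / 365 = €10,205.31
Solving gives d = 44, so the new rate took effect on 14 February 2017.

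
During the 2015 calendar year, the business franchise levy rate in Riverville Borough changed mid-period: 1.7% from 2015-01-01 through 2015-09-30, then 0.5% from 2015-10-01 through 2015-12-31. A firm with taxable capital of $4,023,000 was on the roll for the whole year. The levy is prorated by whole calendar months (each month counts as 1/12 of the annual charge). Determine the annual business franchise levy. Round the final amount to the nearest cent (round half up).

2015-01-01 to 2015-09-30: 9 months at 1.7% → $4,023,000 × 1.7% × 9/12 = $51,293.2500
2015-10-01 to 2015-12-31: 3 months at 0.5% → $4,023,000 × 0.5% × 3/12 = $5,028.7500
Total = $56,322.0000

$56,322.00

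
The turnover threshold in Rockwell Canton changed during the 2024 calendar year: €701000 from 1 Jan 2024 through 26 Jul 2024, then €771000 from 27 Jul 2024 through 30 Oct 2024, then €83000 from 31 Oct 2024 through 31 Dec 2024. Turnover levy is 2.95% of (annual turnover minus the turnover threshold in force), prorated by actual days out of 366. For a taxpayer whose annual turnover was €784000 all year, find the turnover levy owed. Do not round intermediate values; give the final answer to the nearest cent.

€4995.17

1 Jan – 26 Jul 2024: 208 days, exemption €701000 → (€784000 − €701000) × 2.95% × 208/366 = €1391.4973
27 Jul – 30 Oct 2024: 96 days, exemption €771000 → (€784000 − €771000) × 2.95% × 96/366 = €100.5902
31 Oct – 31 Dec 2024: 62 days, exemption €83000 → (€784000 − €83000) × 2.95% × 62/366 = €3503.0847
Total = €4995.1721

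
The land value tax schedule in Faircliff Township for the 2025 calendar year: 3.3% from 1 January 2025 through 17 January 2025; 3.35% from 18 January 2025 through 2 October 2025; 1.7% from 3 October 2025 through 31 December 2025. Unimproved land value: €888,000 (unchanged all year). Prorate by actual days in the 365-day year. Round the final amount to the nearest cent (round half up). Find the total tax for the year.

1 January – 17 January 2025: 17 days at 3.3% → €888,000 × 3.3% × 17/365 = €1,364.8438
18 January – 2 October 2025: 258 days at 3.35% → €888,000 × 3.35% × 258/365 = €21,027.3534
3 October – 31 December 2025: 90 days at 1.7% → €888,000 × 1.7% × 90/365 = €3,722.3014
Total = €26,114.4986

€26,114.50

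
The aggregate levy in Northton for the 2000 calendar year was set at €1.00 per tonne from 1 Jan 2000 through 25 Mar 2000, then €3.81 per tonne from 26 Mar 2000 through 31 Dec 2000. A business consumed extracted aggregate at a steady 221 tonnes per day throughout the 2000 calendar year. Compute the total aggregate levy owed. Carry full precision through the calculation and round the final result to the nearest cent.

1 Jan – 25 Mar 2000: 85 days × 221 tonnes/day = 18,785 tonnes at €1.00/tonne → €18785.00
26 Mar – 31 Dec 2000: 281 days × 221 tonnes/day = 62,101 tonnes at €3.81/tonne → €236604.81

€255389.81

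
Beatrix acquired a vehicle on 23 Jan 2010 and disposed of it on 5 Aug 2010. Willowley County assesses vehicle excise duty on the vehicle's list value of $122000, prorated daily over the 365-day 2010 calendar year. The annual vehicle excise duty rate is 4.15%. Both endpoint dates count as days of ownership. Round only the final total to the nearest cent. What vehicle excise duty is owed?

$2704.89

Days held (23 Jan – 5 Aug 2010): 195 out of 365
Tax = $122000 × 4.15% × 195/365 = $2704.8904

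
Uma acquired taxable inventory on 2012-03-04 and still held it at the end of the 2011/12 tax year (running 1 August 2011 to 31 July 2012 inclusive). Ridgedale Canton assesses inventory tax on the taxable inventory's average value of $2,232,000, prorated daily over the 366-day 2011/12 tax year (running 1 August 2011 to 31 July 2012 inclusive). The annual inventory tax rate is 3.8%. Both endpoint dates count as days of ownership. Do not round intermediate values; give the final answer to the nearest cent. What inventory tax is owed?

$34,760.66

Days held (2012-03-04 to 2012-07-31): 150 out of 366
Tax = $2,232,000 × 3.8% × 150/366 = $34,760.6557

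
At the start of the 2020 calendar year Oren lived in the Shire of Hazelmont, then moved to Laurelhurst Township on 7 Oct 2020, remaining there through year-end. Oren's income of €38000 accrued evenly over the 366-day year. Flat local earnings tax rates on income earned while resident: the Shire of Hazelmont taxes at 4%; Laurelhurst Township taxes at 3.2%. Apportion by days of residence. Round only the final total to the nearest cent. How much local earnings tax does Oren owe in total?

The Shire of Hazelmont, 1 Jan – 6 Oct 2020: 280 days → €38000 × 4% × 280/366 = €1162.8415
Laurelhurst Township, 7 Oct – 31 Dec 2020: 86 days → €38000 × 3.2% × 86/366 = €285.7268
Total = €1448.5683

€1448.57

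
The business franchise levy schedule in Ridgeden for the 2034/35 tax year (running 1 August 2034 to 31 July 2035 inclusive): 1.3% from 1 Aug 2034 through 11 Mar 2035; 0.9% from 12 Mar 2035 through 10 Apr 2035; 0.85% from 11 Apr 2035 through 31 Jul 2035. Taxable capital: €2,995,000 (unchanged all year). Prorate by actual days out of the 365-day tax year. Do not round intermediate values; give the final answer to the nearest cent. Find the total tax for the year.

€33,814.78

1 Aug 2034 – 11 Mar 2035: 223 days at 1.3% → €2,995,000 × 1.3% × 223/365 = €23,787.6849
12 Mar – 10 Apr 2035: 30 days at 0.9% → €2,995,000 × 0.9% × 30/365 = €2,215.4795
11 Apr – 31 Jul 2035: 112 days at 0.85% → €2,995,000 × 0.85% × 112/365 = €7,811.6164
Total = €33,814.7808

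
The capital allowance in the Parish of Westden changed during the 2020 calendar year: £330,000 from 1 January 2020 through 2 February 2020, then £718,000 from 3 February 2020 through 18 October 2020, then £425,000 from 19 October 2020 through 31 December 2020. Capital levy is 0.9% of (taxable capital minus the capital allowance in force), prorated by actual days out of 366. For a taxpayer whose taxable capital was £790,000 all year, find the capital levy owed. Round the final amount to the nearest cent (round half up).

£1,496.02

1 January – 2 February 2020: 33 days, exemption £330,000 → (£790,000 − £330,000) × 0.9% × 33/366 = £373.2787
3 February – 18 October 2020: 259 days, exemption £718,000 → (£790,000 − £718,000) × 0.9% × 259/366 = £458.5574
19 October – 31 December 2020: 74 days, exemption £425,000 → (£790,000 − £425,000) × 0.9% × 74/366 = £664.1803
Total = £1,496.0164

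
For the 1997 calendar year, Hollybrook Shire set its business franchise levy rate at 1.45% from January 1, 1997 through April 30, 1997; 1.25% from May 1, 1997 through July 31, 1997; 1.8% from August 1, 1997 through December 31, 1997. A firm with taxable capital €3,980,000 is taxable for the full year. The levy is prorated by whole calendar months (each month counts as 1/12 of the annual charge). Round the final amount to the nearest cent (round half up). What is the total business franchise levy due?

€61,524.17

January 1 – April 30, 1997: 4 months at 1.45% → €3,980,000 × 1.45% × 4/12 = €19,236.6667
May 1 – July 31, 1997: 3 months at 1.25% → €3,980,000 × 1.25% × 3/12 = €12,437.5000
August 1 – December 31, 1997: 5 months at 1.8% → €3,980,000 × 1.8% × 5/12 = €29,850.0000
Total = €61,524.1667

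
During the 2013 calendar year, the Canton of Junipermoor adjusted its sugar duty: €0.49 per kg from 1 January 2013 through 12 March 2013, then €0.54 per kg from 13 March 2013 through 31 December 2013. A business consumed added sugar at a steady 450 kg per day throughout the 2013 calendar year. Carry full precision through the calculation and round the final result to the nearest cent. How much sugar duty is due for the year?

1 January – 12 March 2013: 71 days × 450 kg/day = 31,950 kg at €0.49/kg → €15,655.50
13 March – 31 December 2013: 294 days × 450 kg/day = 132,300 kg at €0.54/kg → €71,442.00

€87,097.50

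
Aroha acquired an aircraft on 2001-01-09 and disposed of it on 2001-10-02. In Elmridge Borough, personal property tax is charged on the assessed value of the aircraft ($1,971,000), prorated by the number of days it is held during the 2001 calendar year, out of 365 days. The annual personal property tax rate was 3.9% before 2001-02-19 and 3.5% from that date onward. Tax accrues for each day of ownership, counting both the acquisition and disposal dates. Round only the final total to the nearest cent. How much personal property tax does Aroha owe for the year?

2001-01-09 to 2001-02-18: 41 days at 3.9% → $1,971,000 × 3.9% × 41/365 = $8,634.6000
2001-02-19 to 2001-10-02: 226 days at 3.5% → $1,971,000 × 3.5% × 226/365 = $42,714.0000
Total = $51,348.6000

$51,348.60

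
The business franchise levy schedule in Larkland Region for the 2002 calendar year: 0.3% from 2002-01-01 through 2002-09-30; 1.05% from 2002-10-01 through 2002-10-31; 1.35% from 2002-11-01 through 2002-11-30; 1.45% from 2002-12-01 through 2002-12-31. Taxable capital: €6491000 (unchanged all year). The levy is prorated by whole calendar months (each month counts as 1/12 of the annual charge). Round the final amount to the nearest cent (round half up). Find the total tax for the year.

€35430.04

2002-01-01 to 2002-09-30: 9 months at 0.3% → €6491000 × 0.3% × 9/12 = €14604.7500
2002-10-01 to 2002-10-31: 1 month at 1.05% → €6491000 × 1.05% × 1/12 = €5679.6250
2002-11-01 to 2002-11-30: 1 month at 1.35% → €6491000 × 1.35% × 1/12 = €7302.3750
2002-12-01 to 2002-12-31: 1 month at 1.45% → €6491000 × 1.45% × 1/12 = €7843.2917
Total = €35430.0417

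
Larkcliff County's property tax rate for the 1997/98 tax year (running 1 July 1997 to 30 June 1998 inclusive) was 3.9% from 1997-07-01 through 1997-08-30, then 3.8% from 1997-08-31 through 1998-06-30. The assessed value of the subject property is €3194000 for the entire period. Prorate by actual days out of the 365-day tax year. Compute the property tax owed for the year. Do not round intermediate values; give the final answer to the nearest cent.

€121905.79

1997-07-01 to 1997-08-30: 61 days at 3.9% → €3194000 × 3.9% × 61/365 = €20817.8795
1997-08-31 to 1998-06-30: 304 days at 3.8% → €3194000 × 3.8% × 304/365 = €101087.9123
Total = €121905.7918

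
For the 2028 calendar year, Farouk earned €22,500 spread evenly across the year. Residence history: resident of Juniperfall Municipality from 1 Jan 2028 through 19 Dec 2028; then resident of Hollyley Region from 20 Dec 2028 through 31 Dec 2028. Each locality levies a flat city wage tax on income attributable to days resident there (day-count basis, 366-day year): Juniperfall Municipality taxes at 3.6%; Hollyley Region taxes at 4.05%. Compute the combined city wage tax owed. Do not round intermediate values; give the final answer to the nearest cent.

Juniperfall Municipality, 1 Jan – 19 Dec 2028: 354 days → €22,500 × 3.6% × 354/366 = €783.4426
Hollyley Region, 20 Dec – 31 Dec 2028: 12 days → €22,500 × 4.05% × 12/366 = €29.8770
Total = €813.3197

€813.32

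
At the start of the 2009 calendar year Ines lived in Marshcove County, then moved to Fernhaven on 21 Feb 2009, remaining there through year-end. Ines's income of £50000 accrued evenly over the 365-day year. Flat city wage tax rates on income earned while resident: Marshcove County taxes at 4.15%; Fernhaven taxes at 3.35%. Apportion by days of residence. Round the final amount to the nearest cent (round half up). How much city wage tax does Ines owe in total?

Marshcove County, 1 Jan – 20 Feb 2009: 51 days → £50000 × 4.15% × 51/365 = £289.9315
Fernhaven, 21 Feb – 31 Dec 2009: 314 days → £50000 × 3.35% × 314/365 = £1440.9589
Total = £1730.8904

£1730.89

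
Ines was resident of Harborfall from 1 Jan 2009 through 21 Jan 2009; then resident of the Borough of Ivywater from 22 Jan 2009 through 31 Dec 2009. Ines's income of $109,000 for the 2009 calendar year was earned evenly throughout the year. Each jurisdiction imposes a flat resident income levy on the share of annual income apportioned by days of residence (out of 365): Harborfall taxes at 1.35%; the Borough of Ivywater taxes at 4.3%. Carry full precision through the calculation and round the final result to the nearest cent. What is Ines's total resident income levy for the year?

Harborfall, 1 Jan – 21 Jan 2009: 21 days → $109,000 × 1.35% × 21/365 = $84.6616
The Borough of Ivywater, 22 Jan – 31 Dec 2009: 344 days → $109,000 × 4.3% × 344/365 = $4,417.3370
Total = $4,501.9986

$4,502.00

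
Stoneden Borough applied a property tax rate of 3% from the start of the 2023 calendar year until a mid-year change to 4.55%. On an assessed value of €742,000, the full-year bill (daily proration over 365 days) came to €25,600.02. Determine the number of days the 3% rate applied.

259 days

Let d = days at the first rate; then 365 − d days at the second rate.
€742,000 × [3%·d + 4.55%·(365−d)] / 365 = €25,600.02
Solving gives d = 259, so the new rate took effect on 17 September 2023.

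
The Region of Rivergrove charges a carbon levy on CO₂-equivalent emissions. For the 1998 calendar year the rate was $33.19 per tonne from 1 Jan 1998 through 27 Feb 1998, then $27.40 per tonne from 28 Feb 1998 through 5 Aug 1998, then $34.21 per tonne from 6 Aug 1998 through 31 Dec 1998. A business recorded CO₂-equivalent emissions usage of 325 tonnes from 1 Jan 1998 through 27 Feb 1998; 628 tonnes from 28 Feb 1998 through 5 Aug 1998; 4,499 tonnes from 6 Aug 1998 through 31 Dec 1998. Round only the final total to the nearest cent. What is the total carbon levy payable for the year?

1 Jan – 27 Feb 1998: 325 tonnes at $33.19/tonne → $10786.75
28 Feb – 5 Aug 1998: 628 tonnes at $27.40/tonne → $17207.20
6 Aug – 31 Dec 1998: 4,499 tonnes at $34.21/tonne → $153910.79

$181904.74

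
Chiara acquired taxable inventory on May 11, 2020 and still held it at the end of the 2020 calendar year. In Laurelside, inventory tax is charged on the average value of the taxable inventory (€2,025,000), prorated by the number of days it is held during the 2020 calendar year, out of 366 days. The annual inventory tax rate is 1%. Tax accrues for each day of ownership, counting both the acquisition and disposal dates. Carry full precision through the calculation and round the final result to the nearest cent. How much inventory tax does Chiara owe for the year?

Days held (May 11 – December 31, 2020): 235 out of 366
Tax = €2,025,000 × 1% × 235/366 = €13,002.0492

€13,002.05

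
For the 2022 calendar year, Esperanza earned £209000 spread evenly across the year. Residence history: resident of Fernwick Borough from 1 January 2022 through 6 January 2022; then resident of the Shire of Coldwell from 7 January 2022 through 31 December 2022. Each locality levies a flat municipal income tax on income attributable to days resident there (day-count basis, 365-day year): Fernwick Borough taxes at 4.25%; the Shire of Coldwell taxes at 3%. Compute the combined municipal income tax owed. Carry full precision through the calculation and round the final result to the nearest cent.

£6312.95

Fernwick Borough, 1 January – 6 January 2022: 6 days → £209000 × 4.25% × 6/365 = £146.0137
The Shire of Coldwell, 7 January – 31 December 2022: 359 days → £209000 × 3% × 359/365 = £6166.9315
Total = £6312.9452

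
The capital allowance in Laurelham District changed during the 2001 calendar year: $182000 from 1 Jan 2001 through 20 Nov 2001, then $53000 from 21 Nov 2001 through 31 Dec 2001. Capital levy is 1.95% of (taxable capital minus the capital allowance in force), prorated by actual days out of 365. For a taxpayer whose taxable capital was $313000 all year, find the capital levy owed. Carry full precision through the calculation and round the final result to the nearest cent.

$2837.06

1 Jan – 20 Nov 2001: 324 days, exemption $182000 → ($313000 − $182000) × 1.95% × 324/365 = $2267.5562
21 Nov – 31 Dec 2001: 41 days, exemption $53000 → ($313000 − $53000) × 1.95% × 41/365 = $569.5068
Total = $2837.0630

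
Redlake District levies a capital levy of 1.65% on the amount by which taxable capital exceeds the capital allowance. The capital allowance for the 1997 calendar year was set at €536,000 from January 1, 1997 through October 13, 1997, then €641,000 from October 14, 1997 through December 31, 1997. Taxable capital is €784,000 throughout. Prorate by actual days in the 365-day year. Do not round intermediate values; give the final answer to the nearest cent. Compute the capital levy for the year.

€3,717.02

January 1 – October 13, 1997: 286 days, exemption €536,000 → (€784,000 − €536,000) × 1.65% × 286/365 = €3,206.3342
October 14 – December 31, 1997: 79 days, exemption €641,000 → (€784,000 − €641,000) × 1.65% × 79/365 = €510.6863
Total = €3,717.0205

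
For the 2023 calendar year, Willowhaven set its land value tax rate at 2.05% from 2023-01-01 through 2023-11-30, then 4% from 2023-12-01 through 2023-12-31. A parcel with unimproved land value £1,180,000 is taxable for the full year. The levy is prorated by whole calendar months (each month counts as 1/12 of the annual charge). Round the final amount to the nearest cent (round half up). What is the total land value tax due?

2023-01-01 to 2023-11-30: 11 months at 2.05% → £1,180,000 × 2.05% × 11/12 = £22,174.1667
2023-12-01 to 2023-12-31: 1 month at 4% → £1,180,000 × 4% × 1/12 = £3,933.3333
Total = £26,107.5000

£26,107.50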